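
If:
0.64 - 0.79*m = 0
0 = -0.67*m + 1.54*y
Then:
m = 0.81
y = 0.35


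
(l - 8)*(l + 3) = l^2 - 5*l - 24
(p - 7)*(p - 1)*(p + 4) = p^3 - 4*p^2 - 25*p + 28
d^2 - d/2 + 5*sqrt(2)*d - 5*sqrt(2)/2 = (d - 1/2)*(d + 5*sqrt(2))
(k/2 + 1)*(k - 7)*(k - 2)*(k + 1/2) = k^4/2 - 13*k^3/4 - 15*k^2/4 + 13*k + 7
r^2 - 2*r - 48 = (r - 8)*(r + 6)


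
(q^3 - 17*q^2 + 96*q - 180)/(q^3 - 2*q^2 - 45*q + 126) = (q^2 - 11*q + 30)/(q^2 + 4*q - 21)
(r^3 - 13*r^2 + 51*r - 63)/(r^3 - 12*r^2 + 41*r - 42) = (r - 3)/(r - 2)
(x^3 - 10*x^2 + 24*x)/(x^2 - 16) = x*(x - 6)/(x + 4)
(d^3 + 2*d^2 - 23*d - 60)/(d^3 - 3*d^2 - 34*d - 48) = (d^2 - d - 20)/(d^2 - 6*d - 16)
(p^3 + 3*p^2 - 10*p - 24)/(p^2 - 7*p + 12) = (p^2 + 6*p + 8)/(p - 4)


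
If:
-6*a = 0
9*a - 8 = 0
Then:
No Solution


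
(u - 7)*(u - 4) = u^2 - 11*u + 28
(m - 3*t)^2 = m^2 - 6*m*t + 9*t^2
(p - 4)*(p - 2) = p^2 - 6*p + 8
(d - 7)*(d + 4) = d^2 - 3*d - 28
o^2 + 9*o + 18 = (o + 3)*(o + 6)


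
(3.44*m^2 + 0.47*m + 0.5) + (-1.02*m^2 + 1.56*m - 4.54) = 2.42*m^2 + 2.03*m - 4.04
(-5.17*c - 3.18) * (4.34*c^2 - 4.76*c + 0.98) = -22.4378*c^3 + 10.808*c^2 + 10.0702*c - 3.1164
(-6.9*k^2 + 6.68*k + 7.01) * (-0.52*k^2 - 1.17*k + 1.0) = 3.588*k^4 + 4.5994*k^3 - 18.3608*k^2 - 1.5217*k + 7.01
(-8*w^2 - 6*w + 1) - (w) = -8*w^2 - 7*w + 1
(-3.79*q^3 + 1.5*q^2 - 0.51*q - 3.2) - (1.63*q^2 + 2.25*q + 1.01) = -3.79*q^3 - 0.13*q^2 - 2.76*q - 4.21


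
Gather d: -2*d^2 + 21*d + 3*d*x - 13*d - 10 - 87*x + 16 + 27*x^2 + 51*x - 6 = -2*d^2 + d*(3*x + 8) + 27*x^2 - 36*x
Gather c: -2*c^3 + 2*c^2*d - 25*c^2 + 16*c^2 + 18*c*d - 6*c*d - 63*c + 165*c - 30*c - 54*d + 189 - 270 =-2*c^3 + c^2*(2*d - 9) + c*(12*d + 72) - 54*d - 81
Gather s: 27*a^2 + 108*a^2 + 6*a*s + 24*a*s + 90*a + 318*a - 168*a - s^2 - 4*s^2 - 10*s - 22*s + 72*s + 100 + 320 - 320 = 135*a^2 + 240*a - 5*s^2 + s*(30*a + 40) + 100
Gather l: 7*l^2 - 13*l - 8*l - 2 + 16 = 7*l^2 - 21*l + 14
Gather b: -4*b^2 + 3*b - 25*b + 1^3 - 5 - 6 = -4*b^2 - 22*b - 10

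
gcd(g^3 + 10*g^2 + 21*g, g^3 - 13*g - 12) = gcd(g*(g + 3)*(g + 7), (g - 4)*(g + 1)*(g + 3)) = g + 3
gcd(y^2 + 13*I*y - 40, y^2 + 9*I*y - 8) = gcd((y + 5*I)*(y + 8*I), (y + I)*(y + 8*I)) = y + 8*I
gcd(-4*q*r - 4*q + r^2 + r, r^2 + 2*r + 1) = r + 1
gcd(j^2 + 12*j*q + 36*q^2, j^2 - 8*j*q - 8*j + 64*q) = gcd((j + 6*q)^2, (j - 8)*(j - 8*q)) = 1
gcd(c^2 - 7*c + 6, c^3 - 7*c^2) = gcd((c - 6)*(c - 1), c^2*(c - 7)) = 1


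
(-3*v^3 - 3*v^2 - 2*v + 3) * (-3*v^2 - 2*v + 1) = 9*v^5 + 15*v^4 + 9*v^3 - 8*v^2 - 8*v + 3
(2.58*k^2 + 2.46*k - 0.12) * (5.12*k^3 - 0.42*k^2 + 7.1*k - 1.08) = 13.2096*k^5 + 11.5116*k^4 + 16.6704*k^3 + 14.73*k^2 - 3.5088*k + 0.1296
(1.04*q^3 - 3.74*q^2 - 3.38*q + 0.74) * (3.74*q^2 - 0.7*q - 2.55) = 3.8896*q^5 - 14.7156*q^4 - 12.6752*q^3 + 14.6706*q^2 + 8.101*q - 1.887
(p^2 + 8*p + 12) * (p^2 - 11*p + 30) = p^4 - 3*p^3 - 46*p^2 + 108*p + 360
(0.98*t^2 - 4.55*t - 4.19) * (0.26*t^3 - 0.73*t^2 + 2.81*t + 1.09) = 0.2548*t^5 - 1.8984*t^4 + 4.9859*t^3 - 8.6586*t^2 - 16.7334*t - 4.5671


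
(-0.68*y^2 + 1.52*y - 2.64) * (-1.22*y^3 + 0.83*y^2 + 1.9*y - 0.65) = 0.8296*y^5 - 2.4188*y^4 + 3.1904*y^3 + 1.1388*y^2 - 6.004*y + 1.716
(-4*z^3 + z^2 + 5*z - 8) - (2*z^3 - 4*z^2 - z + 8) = -6*z^3 + 5*z^2 + 6*z - 16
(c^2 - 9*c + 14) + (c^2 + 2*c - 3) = 2*c^2 - 7*c + 11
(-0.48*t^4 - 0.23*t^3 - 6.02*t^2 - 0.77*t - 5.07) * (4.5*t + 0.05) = -2.16*t^5 - 1.059*t^4 - 27.1015*t^3 - 3.766*t^2 - 22.8535*t - 0.2535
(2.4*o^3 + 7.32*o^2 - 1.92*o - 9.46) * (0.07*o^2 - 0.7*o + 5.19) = 0.168*o^5 - 1.1676*o^4 + 7.1976*o^3 + 38.6726*o^2 - 3.3428*o - 49.0974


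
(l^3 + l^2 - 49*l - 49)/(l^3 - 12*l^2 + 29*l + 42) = (l + 7)/(l - 6)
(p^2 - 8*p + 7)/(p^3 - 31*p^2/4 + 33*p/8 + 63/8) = 8*(p - 1)/(8*p^2 - 6*p - 9)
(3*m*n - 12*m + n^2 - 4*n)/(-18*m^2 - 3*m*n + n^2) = (4 - n)/(6*m - n)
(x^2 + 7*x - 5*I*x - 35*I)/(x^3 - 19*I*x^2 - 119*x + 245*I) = (x + 7)/(x^2 - 14*I*x - 49)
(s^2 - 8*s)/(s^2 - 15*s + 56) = s/(s - 7)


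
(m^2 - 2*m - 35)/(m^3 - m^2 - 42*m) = (m + 5)/(m*(m + 6))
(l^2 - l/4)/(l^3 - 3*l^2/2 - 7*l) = (1 - 4*l)/(2*(-2*l^2 + 3*l + 14))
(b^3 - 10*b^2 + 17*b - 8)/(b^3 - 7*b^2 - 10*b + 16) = (b - 1)/(b + 2)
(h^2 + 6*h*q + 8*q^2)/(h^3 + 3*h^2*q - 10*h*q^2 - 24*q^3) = 1/(h - 3*q)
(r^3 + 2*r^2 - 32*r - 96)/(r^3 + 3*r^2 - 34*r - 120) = (r + 4)/(r + 5)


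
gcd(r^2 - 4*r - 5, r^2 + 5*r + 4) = r + 1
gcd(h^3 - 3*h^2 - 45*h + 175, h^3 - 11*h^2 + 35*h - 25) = h^2 - 10*h + 25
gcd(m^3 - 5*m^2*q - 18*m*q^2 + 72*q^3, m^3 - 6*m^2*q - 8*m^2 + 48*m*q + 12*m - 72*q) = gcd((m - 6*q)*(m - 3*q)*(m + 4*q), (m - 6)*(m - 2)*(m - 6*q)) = -m + 6*q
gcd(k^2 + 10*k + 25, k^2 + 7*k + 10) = k + 5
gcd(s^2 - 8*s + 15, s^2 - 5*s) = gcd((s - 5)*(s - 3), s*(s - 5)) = s - 5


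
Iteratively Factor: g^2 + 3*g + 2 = (g + 1)*(g + 2)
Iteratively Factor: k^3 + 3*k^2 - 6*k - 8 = (k + 1)*(k^2 + 2*k - 8) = (k - 2)*(k + 1)*(k + 4)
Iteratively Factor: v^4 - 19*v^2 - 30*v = (v + 3)*(v^3 - 3*v^2 - 10*v) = v*(v + 3)*(v^2 - 3*v - 10) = v*(v - 5)*(v + 3)*(v + 2)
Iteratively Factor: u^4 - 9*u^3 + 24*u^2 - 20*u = (u)*(u^3 - 9*u^2 + 24*u - 20) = u*(u - 2)*(u^2 - 7*u + 10) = u*(u - 5)*(u - 2)*(u - 2)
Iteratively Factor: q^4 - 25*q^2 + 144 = (q - 4)*(q^3 + 4*q^2 - 9*q - 36) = (q - 4)*(q + 4)*(q^2 - 9) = (q - 4)*(q - 3)*(q + 4)*(q + 3)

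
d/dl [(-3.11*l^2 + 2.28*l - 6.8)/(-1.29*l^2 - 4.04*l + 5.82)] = (15.5056*l^2 - 53.7444*l - 14.2024)/(1.6641*l^4 + 10.4232*l^3 + 1.306*l^2 - 47.0256*l + 33.8724)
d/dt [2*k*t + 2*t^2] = 2*k + 4*t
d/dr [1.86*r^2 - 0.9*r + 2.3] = 3.72*r - 0.9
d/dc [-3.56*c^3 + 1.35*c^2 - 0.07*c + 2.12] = -10.68*c^2 + 2.7*c - 0.07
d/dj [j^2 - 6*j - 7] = 2*j - 6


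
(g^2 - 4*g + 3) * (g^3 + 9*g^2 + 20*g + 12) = g^5 + 5*g^4 - 13*g^3 - 41*g^2 + 12*g + 36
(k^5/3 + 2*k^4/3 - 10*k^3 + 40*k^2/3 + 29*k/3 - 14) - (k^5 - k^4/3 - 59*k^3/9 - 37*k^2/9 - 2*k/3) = -2*k^5/3 + k^4 - 31*k^3/9 + 157*k^2/9 + 31*k/3 - 14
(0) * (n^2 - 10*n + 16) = 0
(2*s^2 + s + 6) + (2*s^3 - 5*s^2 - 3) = 2*s^3 - 3*s^2 + s + 3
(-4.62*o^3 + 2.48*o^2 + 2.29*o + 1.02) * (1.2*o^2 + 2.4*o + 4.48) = -5.544*o^5 - 8.112*o^4 - 11.9976*o^3 + 17.8304*o^2 + 12.7072*o + 4.5696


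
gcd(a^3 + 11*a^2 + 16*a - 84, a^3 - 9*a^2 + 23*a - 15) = 1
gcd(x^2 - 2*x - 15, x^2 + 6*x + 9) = x + 3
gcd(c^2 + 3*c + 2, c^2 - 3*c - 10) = c + 2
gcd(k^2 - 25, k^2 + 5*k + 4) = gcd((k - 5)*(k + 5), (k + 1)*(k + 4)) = 1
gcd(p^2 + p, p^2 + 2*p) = p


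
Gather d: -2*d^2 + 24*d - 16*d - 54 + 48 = -2*d^2 + 8*d - 6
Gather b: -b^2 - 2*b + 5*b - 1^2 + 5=-b^2 + 3*b + 4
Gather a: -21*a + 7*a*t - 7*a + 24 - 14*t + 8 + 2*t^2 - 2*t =a*(7*t - 28) + 2*t^2 - 16*t + 32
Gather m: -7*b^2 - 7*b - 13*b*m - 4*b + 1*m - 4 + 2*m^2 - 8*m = -7*b^2 - 11*b + 2*m^2 + m*(-13*b - 7) - 4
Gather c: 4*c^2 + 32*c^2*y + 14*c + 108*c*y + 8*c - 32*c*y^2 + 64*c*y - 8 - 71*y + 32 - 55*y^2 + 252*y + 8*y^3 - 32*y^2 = c^2*(32*y + 4) + c*(-32*y^2 + 172*y + 22) + 8*y^3 - 87*y^2 + 181*y + 24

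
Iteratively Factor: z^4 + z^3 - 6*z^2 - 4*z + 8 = (z + 2)*(z^3 - z^2 - 4*z + 4) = (z - 1)*(z + 2)*(z^2 - 4) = (z - 1)*(z + 2)^2*(z - 2)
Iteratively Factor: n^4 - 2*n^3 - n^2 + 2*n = (n + 1)*(n^3 - 3*n^2 + 2*n) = (n - 1)*(n + 1)*(n^2 - 2*n) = (n - 2)*(n - 1)*(n + 1)*(n)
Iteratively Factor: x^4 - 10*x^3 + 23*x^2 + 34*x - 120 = (x + 2)*(x^3 - 12*x^2 + 47*x - 60) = (x - 5)*(x + 2)*(x^2 - 7*x + 12) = (x - 5)*(x - 3)*(x + 2)*(x - 4)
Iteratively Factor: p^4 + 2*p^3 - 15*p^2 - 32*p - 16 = (p + 1)*(p^3 + p^2 - 16*p - 16) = (p - 4)*(p + 1)*(p^2 + 5*p + 4) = (p - 4)*(p + 1)^2*(p + 4)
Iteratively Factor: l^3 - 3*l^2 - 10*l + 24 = (l + 3)*(l^2 - 6*l + 8) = (l - 2)*(l + 3)*(l - 4)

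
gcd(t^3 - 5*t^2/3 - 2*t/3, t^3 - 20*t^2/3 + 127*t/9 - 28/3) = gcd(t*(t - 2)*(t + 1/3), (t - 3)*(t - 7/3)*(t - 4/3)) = 1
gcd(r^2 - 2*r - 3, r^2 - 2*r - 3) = r^2 - 2*r - 3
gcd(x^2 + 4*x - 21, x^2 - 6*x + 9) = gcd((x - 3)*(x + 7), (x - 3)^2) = x - 3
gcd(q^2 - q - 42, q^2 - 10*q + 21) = q - 7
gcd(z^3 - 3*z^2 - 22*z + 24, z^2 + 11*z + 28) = z + 4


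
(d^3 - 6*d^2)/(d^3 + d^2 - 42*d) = d/(d + 7)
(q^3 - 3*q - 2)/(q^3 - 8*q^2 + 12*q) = (q^2 + 2*q + 1)/(q*(q - 6))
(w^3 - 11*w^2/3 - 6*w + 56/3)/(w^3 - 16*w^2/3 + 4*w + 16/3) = (3*w + 7)/(3*w + 2)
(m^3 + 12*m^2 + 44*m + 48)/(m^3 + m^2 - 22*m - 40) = (m + 6)/(m - 5)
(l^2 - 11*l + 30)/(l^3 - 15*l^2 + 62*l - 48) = (l - 5)/(l^2 - 9*l + 8)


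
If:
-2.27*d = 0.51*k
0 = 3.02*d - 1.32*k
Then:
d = 0.00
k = 0.00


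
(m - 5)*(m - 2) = m^2 - 7*m + 10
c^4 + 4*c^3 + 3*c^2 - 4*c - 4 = (c - 1)*(c + 1)*(c + 2)^2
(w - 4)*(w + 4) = w^2 - 16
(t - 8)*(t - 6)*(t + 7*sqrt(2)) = t^3 - 14*t^2 + 7*sqrt(2)*t^2 - 98*sqrt(2)*t + 48*t + 336*sqrt(2)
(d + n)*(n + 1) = d*n + d + n^2 + n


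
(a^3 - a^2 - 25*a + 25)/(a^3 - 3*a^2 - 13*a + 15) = (a + 5)/(a + 3)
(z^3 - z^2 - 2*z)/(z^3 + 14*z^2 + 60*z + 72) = z*(z^2 - z - 2)/(z^3 + 14*z^2 + 60*z + 72)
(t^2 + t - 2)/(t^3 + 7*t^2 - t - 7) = (t + 2)/(t^2 + 8*t + 7)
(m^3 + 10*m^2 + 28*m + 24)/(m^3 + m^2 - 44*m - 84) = (m + 2)/(m - 7)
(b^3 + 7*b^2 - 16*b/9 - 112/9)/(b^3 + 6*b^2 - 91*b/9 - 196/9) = (3*b - 4)/(3*b - 7)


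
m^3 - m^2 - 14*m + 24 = (m - 3)*(m - 2)*(m + 4)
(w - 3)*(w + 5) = w^2 + 2*w - 15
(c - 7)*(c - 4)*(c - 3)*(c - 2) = c^4 - 16*c^3 + 89*c^2 - 206*c + 168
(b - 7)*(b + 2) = b^2 - 5*b - 14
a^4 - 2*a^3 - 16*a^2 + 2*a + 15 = (a - 5)*(a - 1)*(a + 1)*(a + 3)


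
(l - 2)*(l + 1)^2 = l^3 - 3*l - 2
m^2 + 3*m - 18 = (m - 3)*(m + 6)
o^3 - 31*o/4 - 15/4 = (o - 3)*(o + 1/2)*(o + 5/2)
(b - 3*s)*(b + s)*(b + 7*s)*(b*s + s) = b^4*s + 5*b^3*s^2 + b^3*s - 17*b^2*s^3 + 5*b^2*s^2 - 21*b*s^4 - 17*b*s^3 - 21*s^4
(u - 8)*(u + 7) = u^2 - u - 56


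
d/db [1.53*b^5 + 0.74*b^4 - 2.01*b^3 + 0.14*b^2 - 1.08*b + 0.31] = 7.65*b^4 + 2.96*b^3 - 6.03*b^2 + 0.28*b - 1.08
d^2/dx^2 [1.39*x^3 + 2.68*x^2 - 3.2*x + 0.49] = 8.34*x + 5.36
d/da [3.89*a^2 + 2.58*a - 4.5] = 7.78*a + 2.58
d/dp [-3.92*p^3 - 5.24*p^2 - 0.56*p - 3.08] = -11.76*p^2 - 10.48*p - 0.56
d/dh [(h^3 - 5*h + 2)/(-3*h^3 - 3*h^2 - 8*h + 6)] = (-3*h^4 - 46*h^3 + 21*h^2 + 12*h - 14)/(9*h^6 + 18*h^5 + 57*h^4 + 12*h^3 + 28*h^2 - 96*h + 36)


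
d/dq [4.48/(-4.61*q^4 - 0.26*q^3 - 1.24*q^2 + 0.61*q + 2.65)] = (82.6112*q^3 + 3.4944*q^2 + 11.1104*q - 2.7328)/(4.61*q^4 + 0.26*q^3 + 1.24*q^2 - 0.61*q - 2.65)^2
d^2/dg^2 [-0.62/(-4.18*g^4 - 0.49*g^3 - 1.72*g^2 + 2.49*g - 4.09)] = (-(31.0992*g^2 + 1.8228*g + 2.1328)*(4.18*g^4 + 0.49*g^3 + 1.72*g^2 - 2.49*g + 4.09) + 0.62*(16.72*g^3 + 1.47*g^2 + 3.44*g - 2.49)*(33.44*g^3 + 2.94*g^2 + 6.88*g - 4.98))/(4.18*g^4 + 0.49*g^3 + 1.72*g^2 - 2.49*g + 4.09)^3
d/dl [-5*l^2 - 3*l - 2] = -10*l - 3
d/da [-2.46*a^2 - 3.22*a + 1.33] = -4.92*a - 3.22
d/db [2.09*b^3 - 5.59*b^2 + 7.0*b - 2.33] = 6.27*b^2 - 11.18*b + 7.0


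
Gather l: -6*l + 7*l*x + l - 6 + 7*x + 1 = l*(7*x - 5) + 7*x - 5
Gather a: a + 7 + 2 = a + 9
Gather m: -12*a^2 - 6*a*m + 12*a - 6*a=-12*a^2 - 6*a*m + 6*a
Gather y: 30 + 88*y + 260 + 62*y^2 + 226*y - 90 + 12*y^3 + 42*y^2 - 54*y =12*y^3 + 104*y^2 + 260*y + 200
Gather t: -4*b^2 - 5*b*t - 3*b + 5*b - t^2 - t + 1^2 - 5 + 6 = -4*b^2 + 2*b - t^2 + t*(-5*b - 1) + 2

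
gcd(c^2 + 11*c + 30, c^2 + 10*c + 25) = c + 5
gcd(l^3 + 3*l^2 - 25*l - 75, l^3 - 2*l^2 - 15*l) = l^2 - 2*l - 15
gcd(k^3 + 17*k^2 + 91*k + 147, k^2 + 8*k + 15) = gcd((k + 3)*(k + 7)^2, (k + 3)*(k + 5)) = k + 3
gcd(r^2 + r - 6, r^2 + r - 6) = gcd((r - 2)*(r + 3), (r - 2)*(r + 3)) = r^2 + r - 6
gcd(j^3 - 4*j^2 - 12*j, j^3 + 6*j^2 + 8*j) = j^2 + 2*j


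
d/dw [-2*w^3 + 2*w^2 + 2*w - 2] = -6*w^2 + 4*w + 2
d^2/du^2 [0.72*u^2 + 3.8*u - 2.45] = 1.44000000000000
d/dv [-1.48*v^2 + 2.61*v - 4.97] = 2.61 - 2.96*v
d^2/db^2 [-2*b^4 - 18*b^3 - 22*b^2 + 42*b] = -24*b^2 - 108*b - 44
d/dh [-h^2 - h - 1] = -2*h - 1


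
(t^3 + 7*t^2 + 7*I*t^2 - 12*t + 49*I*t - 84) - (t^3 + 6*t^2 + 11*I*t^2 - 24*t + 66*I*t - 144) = t^2 - 4*I*t^2 + 12*t - 17*I*t + 60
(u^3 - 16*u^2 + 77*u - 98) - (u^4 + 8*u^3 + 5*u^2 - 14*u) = -u^4 - 7*u^3 - 21*u^2 + 91*u - 98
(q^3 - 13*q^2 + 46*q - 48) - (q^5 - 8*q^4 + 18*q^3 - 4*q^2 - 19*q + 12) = -q^5 + 8*q^4 - 17*q^3 - 9*q^2 + 65*q - 60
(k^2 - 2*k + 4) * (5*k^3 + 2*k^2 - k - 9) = 5*k^5 - 8*k^4 + 15*k^3 + k^2 + 14*k - 36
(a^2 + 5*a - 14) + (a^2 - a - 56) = 2*a^2 + 4*a - 70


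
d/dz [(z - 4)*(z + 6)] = 2*z + 2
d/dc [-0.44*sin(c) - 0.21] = -0.44*cos(c)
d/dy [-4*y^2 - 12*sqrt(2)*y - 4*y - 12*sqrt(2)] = -8*y - 12*sqrt(2) - 4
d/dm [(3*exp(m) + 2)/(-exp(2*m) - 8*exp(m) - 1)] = (3*exp(2*m) + 4*exp(m) + 13)*exp(m)/(exp(4*m) + 16*exp(3*m) + 66*exp(2*m) + 16*exp(m) + 1)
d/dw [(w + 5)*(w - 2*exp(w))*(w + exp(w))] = (w + 5)*(w - 2*exp(w))*(exp(w) + 1) - (w + 5)*(w + exp(w))*(2*exp(w) - 1) + (w - 2*exp(w))*(w + exp(w))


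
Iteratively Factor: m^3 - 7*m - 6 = (m + 2)*(m^2 - 2*m - 3) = (m + 1)*(m + 2)*(m - 3)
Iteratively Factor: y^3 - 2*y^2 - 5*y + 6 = (y - 3)*(y^2 + y - 2) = (y - 3)*(y + 2)*(y - 1)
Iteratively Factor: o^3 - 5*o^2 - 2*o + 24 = (o + 2)*(o^2 - 7*o + 12) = (o - 3)*(o + 2)*(o - 4)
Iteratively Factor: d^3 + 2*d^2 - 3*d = (d)*(d^2 + 2*d - 3) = d*(d - 1)*(d + 3)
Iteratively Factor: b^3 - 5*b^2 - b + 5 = (b - 5)*(b^2 - 1) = (b - 5)*(b - 1)*(b + 1)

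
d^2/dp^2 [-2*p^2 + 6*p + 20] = -4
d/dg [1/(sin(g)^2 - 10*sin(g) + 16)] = 2*(5 - sin(g))*cos(g)/(sin(g)^2 - 10*sin(g) + 16)^2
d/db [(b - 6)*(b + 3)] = 2*b - 3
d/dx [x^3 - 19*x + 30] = 3*x^2 - 19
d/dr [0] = 0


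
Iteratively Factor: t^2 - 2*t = (t - 2)*(t)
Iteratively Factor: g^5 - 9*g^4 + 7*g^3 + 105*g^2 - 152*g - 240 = (g - 4)*(g^4 - 5*g^3 - 13*g^2 + 53*g + 60) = (g - 4)*(g + 3)*(g^3 - 8*g^2 + 11*g + 20) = (g - 4)*(g + 1)*(g + 3)*(g^2 - 9*g + 20) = (g - 5)*(g - 4)*(g + 1)*(g + 3)*(g - 4)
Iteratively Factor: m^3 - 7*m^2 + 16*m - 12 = (m - 3)*(m^2 - 4*m + 4) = (m - 3)*(m - 2)*(m - 2)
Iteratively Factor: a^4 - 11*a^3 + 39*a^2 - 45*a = (a - 3)*(a^3 - 8*a^2 + 15*a) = (a - 3)^2*(a^2 - 5*a) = a*(a - 3)^2*(a - 5)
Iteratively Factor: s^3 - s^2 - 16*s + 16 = (s - 1)*(s^2 - 16) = (s - 4)*(s - 1)*(s + 4)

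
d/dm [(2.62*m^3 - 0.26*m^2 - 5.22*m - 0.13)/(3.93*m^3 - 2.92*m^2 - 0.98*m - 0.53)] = (-3.5527136788005e-15*m^5 - 6.6286*m^4 + 35.894*m^3 - 17.6207*m^2 - 0.4836*m + 2.6392)/(15.4449*m^6 - 22.9512*m^5 + 0.823599999999999*m^4 + 1.5574*m^3 + 4.0556*m^2 + 1.0388*m + 0.2809)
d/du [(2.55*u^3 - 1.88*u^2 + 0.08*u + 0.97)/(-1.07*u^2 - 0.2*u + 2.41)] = (-2.7285*u^4 - 1.02*u^3 + 18.8981*u^2 - 6.9858*u + 0.3868)/(1.1449*u^4 + 0.428*u^3 - 5.1174*u^2 - 0.964*u + 5.8081)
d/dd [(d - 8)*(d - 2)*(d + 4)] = 3*d^2 - 12*d - 24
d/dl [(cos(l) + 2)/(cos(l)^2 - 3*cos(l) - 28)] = (cos(l)^2 + 4*cos(l) + 22)*sin(l)/(sin(l)^2 + 3*cos(l) + 27)^2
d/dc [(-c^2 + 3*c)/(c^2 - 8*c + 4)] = (5*c^2 - 8*c + 12)/(c^4 - 16*c^3 + 72*c^2 - 64*c + 16)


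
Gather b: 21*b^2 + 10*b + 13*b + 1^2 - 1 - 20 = 21*b^2 + 23*b - 20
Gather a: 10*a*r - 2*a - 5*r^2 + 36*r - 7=a*(10*r - 2) - 5*r^2 + 36*r - 7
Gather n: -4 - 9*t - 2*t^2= -2*t^2 - 9*t - 4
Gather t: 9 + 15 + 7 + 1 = 32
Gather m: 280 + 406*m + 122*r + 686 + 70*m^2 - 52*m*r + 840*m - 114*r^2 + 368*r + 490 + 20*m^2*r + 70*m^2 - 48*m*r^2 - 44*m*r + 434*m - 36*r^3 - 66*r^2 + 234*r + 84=m^2*(20*r + 140) + m*(-48*r^2 - 96*r + 1680) - 36*r^3 - 180*r^2 + 724*r + 1540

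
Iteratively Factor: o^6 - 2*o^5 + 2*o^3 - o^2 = (o - 1)*(o^5 - o^4 - o^3 + o^2) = o*(o - 1)*(o^4 - o^3 - o^2 + o) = o*(o - 1)^2*(o^3 - o) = o^2*(o - 1)^2*(o^2 - 1) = o^2*(o - 1)^3*(o + 1)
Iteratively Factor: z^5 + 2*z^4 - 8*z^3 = (z)*(z^4 + 2*z^3 - 8*z^2) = z^2*(z^3 + 2*z^2 - 8*z) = z^3*(z^2 + 2*z - 8) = z^3*(z + 4)*(z - 2)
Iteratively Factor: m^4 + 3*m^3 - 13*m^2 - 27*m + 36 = (m - 3)*(m^3 + 6*m^2 + 5*m - 12) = (m - 3)*(m + 3)*(m^2 + 3*m - 4) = (m - 3)*(m + 3)*(m + 4)*(m - 1)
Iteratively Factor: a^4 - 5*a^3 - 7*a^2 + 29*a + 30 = (a - 3)*(a^3 - 2*a^2 - 13*a - 10) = (a - 3)*(a + 1)*(a^2 - 3*a - 10) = (a - 3)*(a + 1)*(a + 2)*(a - 5)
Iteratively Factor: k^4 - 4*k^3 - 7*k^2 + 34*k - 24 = (k + 3)*(k^3 - 7*k^2 + 14*k - 8) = (k - 1)*(k + 3)*(k^2 - 6*k + 8) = (k - 4)*(k - 1)*(k + 3)*(k - 2)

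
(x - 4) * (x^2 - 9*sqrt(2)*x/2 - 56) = x^3 - 9*sqrt(2)*x^2/2 - 4*x^2 - 56*x + 18*sqrt(2)*x + 224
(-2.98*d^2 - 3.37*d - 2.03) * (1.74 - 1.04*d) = 3.0992*d^3 - 1.6804*d^2 - 3.7526*d - 3.5322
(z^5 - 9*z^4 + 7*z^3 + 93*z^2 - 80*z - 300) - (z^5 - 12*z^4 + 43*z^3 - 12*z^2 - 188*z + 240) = 3*z^4 - 36*z^3 + 105*z^2 + 108*z - 540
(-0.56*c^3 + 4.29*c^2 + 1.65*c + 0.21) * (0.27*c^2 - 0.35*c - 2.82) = -0.1512*c^5 + 1.3543*c^4 + 0.5232*c^3 - 12.6186*c^2 - 4.7265*c - 0.5922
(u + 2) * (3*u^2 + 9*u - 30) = 3*u^3 + 15*u^2 - 12*u - 60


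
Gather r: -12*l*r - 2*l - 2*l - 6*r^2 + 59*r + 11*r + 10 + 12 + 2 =-4*l - 6*r^2 + r*(70 - 12*l) + 24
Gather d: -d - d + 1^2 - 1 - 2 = -2*d - 2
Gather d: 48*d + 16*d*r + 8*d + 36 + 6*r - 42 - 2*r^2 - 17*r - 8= d*(16*r + 56) - 2*r^2 - 11*r - 14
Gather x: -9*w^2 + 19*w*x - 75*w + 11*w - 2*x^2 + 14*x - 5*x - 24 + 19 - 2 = -9*w^2 - 64*w - 2*x^2 + x*(19*w + 9) - 7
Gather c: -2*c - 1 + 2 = 1 - 2*c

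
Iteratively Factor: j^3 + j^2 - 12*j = (j)*(j^2 + j - 12) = j*(j - 3)*(j + 4)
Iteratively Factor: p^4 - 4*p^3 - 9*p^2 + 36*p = (p + 3)*(p^3 - 7*p^2 + 12*p) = (p - 4)*(p + 3)*(p^2 - 3*p) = (p - 4)*(p - 3)*(p + 3)*(p)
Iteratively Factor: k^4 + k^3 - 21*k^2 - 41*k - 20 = (k - 5)*(k^3 + 6*k^2 + 9*k + 4) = (k - 5)*(k + 1)*(k^2 + 5*k + 4) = (k - 5)*(k + 1)*(k + 4)*(k + 1)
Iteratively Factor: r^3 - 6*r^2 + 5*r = (r - 5)*(r^2 - r) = r*(r - 5)*(r - 1)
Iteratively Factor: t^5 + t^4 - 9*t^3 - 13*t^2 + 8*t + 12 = (t + 2)*(t^4 - t^3 - 7*t^2 + t + 6) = (t + 2)^2*(t^3 - 3*t^2 - t + 3) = (t + 1)*(t + 2)^2*(t^2 - 4*t + 3) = (t - 3)*(t + 1)*(t + 2)^2*(t - 1)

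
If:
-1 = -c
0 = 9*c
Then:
No Solution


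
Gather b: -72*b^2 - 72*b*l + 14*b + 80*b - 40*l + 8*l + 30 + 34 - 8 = -72*b^2 + b*(94 - 72*l) - 32*l + 56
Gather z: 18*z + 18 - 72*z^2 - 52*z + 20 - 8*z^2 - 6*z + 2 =-80*z^2 - 40*z + 40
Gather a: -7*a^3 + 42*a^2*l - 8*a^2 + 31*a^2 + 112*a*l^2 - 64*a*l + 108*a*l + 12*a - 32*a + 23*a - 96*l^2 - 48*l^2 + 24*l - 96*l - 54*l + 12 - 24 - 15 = -7*a^3 + a^2*(42*l + 23) + a*(112*l^2 + 44*l + 3) - 144*l^2 - 126*l - 27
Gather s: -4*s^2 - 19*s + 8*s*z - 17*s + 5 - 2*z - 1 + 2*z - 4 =-4*s^2 + s*(8*z - 36)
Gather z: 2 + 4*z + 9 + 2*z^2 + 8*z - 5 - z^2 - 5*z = z^2 + 7*z + 6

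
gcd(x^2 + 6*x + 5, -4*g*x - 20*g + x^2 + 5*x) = x + 5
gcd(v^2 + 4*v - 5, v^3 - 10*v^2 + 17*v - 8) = v - 1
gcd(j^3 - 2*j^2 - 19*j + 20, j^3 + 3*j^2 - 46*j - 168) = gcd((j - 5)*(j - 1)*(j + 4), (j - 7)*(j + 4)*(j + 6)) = j + 4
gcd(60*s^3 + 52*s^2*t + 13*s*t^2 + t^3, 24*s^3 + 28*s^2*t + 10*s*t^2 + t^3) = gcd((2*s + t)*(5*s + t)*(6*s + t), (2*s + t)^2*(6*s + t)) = 12*s^2 + 8*s*t + t^2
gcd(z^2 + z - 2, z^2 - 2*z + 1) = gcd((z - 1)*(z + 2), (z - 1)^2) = z - 1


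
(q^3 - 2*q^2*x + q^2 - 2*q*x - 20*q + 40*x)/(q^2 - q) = (q^3 - 2*q^2*x + q^2 - 2*q*x - 20*q + 40*x)/(q*(q - 1))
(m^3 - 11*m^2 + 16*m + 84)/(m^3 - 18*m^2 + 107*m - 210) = (m + 2)/(m - 5)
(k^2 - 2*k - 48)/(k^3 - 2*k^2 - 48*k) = 1/k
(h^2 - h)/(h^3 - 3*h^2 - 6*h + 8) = h/(h^2 - 2*h - 8)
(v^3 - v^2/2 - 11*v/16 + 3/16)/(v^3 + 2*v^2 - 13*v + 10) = (v^2 + v/2 - 3/16)/(v^2 + 3*v - 10)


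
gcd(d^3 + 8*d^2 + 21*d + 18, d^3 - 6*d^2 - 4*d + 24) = d + 2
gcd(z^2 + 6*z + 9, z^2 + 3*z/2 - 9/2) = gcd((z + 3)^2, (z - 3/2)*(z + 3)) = z + 3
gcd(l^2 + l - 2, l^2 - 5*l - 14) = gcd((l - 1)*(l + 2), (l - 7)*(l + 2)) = l + 2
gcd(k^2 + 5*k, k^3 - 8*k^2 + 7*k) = k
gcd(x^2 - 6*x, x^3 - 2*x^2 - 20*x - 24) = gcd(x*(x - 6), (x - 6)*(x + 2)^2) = x - 6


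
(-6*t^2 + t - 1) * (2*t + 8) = -12*t^3 - 46*t^2 + 6*t - 8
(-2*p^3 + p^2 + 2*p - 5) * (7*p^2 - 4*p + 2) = -14*p^5 + 15*p^4 + 6*p^3 - 41*p^2 + 24*p - 10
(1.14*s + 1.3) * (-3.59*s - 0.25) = -4.0926*s^2 - 4.952*s - 0.325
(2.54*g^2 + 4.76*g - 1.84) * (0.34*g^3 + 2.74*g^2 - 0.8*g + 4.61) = 0.8636*g^5 + 8.578*g^4 + 10.3848*g^3 + 2.8598*g^2 + 23.4156*g - 8.4824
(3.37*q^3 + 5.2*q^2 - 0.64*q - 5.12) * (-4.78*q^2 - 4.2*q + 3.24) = -16.1086*q^5 - 39.01*q^4 - 7.862*q^3 + 44.0096*q^2 + 19.4304*q - 16.5888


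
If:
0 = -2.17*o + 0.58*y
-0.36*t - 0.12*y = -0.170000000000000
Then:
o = 0.267281105990783*y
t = 0.472222222222222 - 0.333333333333333*y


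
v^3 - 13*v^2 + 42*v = v*(v - 7)*(v - 6)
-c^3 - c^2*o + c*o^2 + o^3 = (-c + o)*(c + o)^2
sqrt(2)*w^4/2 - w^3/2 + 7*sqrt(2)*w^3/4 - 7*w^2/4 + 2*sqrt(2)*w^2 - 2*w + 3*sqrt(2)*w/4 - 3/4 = (w/2 + 1/2)*(w + 3/2)*(w - sqrt(2)/2)*(sqrt(2)*w + sqrt(2))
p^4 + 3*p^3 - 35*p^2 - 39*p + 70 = (p - 5)*(p - 1)*(p + 2)*(p + 7)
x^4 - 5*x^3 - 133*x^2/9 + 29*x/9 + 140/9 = (x - 7)*(x - 1)*(x + 4/3)*(x + 5/3)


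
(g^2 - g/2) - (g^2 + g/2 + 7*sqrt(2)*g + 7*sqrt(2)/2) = -7*sqrt(2)*g - g - 7*sqrt(2)/2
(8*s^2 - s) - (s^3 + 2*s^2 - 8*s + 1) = -s^3 + 6*s^2 + 7*s - 1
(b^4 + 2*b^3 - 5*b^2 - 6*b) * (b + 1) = b^5 + 3*b^4 - 3*b^3 - 11*b^2 - 6*b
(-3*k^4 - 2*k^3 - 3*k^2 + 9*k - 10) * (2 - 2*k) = 6*k^5 - 2*k^4 + 2*k^3 - 24*k^2 + 38*k - 20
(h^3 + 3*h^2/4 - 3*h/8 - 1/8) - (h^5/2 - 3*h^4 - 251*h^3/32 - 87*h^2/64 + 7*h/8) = -h^5/2 + 3*h^4 + 283*h^3/32 + 135*h^2/64 - 5*h/4 - 1/8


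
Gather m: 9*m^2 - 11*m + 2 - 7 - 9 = 9*m^2 - 11*m - 14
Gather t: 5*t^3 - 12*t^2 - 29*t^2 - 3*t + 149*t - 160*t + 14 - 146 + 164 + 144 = 5*t^3 - 41*t^2 - 14*t + 176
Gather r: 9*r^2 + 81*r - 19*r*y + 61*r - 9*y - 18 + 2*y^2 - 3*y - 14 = 9*r^2 + r*(142 - 19*y) + 2*y^2 - 12*y - 32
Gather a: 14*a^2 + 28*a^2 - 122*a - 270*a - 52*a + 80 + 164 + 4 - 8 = 42*a^2 - 444*a + 240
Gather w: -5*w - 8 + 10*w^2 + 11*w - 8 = 10*w^2 + 6*w - 16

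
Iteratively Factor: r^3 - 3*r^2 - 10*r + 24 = (r - 4)*(r^2 + r - 6) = (r - 4)*(r + 3)*(r - 2)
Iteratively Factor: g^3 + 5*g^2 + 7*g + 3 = (g + 1)*(g^2 + 4*g + 3) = (g + 1)*(g + 3)*(g + 1)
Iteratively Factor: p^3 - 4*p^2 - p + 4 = (p - 4)*(p^2 - 1) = (p - 4)*(p - 1)*(p + 1)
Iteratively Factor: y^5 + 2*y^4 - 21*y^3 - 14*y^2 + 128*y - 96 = (y - 1)*(y^4 + 3*y^3 - 18*y^2 - 32*y + 96) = (y - 2)*(y - 1)*(y^3 + 5*y^2 - 8*y - 48) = (y - 2)*(y - 1)*(y + 4)*(y^2 + y - 12) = (y - 3)*(y - 2)*(y - 1)*(y + 4)*(y + 4)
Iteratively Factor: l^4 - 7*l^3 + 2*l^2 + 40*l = (l - 4)*(l^3 - 3*l^2 - 10*l) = l*(l - 4)*(l^2 - 3*l - 10) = l*(l - 5)*(l - 4)*(l + 2)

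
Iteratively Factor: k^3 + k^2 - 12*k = (k)*(k^2 + k - 12) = k*(k - 3)*(k + 4)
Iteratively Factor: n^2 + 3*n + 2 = (n + 2)*(n + 1)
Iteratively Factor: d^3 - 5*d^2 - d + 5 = (d - 5)*(d^2 - 1) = (d - 5)*(d - 1)*(d + 1)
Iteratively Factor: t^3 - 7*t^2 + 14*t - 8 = (t - 1)*(t^2 - 6*t + 8) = (t - 4)*(t - 1)*(t - 2)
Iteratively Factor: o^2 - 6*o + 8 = (o - 4)*(o - 2)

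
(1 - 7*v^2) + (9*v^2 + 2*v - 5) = 2*v^2 + 2*v - 4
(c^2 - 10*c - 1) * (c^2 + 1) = c^4 - 10*c^3 - 10*c - 1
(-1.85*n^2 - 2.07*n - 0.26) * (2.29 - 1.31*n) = 2.4235*n^3 - 1.5248*n^2 - 4.3997*n - 0.5954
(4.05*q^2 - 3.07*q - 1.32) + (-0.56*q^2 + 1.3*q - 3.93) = 3.49*q^2 - 1.77*q - 5.25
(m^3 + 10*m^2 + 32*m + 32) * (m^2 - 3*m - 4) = m^5 + 7*m^4 - 2*m^3 - 104*m^2 - 224*m - 128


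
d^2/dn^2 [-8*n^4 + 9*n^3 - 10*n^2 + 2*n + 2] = -96*n^2 + 54*n - 20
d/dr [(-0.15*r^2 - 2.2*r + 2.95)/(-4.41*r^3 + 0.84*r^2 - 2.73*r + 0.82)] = (-0.6615*r^4 - 19.404*r^3 + 41.286*r^2 - 5.202*r + 6.2495)/(19.4481*r^6 - 7.4088*r^5 + 24.7842*r^4 - 11.8188*r^3 + 8.8305*r^2 - 4.4772*r + 0.6724)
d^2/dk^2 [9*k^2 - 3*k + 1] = 18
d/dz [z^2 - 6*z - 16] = 2*z - 6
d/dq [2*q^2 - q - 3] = 4*q - 1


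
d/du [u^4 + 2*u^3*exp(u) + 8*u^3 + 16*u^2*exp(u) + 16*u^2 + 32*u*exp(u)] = 2*u^3*exp(u) + 4*u^3 + 22*u^2*exp(u) + 24*u^2 + 64*u*exp(u) + 32*u + 32*exp(u)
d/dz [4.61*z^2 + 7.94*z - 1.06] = 9.22*z + 7.94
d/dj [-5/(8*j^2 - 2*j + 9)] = 10*(8*j - 1)/(8*j^2 - 2*j + 9)^2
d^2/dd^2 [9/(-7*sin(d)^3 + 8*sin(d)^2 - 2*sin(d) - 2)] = 9*(441*sin(d)^6 - 616*sin(d)^5 - 304*sin(d)^4 + 722*sin(d)^3 - 400*sin(d)^2 + 176*sin(d) - 40)/(7*sin(d)^3 - 8*sin(d)^2 + 2*sin(d) + 2)^3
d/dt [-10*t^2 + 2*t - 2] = 2 - 20*t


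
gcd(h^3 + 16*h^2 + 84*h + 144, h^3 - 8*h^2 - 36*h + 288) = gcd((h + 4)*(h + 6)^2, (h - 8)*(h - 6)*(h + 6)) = h + 6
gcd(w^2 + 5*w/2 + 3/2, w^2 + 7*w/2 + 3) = w + 3/2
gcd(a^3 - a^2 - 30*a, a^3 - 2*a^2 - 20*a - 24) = a - 6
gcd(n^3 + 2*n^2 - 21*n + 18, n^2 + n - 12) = n - 3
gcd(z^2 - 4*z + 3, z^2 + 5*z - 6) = z - 1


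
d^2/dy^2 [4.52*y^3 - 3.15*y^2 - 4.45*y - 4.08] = 27.12*y - 6.3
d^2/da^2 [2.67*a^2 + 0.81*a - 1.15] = 5.34000000000000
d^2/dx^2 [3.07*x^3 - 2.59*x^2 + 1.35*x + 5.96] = 18.42*x - 5.18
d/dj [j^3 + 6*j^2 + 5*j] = 3*j^2 + 12*j + 5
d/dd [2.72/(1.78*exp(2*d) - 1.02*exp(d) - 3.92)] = (2.7744 - 9.6832*exp(d))*exp(d)/(-1.78*exp(2*d) + 1.02*exp(d) + 3.92)^2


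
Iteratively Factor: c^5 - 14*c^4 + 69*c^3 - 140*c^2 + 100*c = (c - 5)*(c^4 - 9*c^3 + 24*c^2 - 20*c) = (c - 5)*(c - 2)*(c^3 - 7*c^2 + 10*c) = (c - 5)^2*(c - 2)*(c^2 - 2*c) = c*(c - 5)^2*(c - 2)*(c - 2)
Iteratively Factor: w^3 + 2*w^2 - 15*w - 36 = (w + 3)*(w^2 - w - 12) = (w + 3)^2*(w - 4)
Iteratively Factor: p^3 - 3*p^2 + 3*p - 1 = (p - 1)*(p^2 - 2*p + 1) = (p - 1)^2*(p - 1)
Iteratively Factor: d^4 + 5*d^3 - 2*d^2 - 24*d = (d - 2)*(d^3 + 7*d^2 + 12*d) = d*(d - 2)*(d^2 + 7*d + 12) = d*(d - 2)*(d + 3)*(d + 4)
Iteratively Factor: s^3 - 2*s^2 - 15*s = (s - 5)*(s^2 + 3*s) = s*(s - 5)*(s + 3)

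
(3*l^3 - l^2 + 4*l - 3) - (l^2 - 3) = 3*l^3 - 2*l^2 + 4*l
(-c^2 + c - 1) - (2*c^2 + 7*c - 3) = -3*c^2 - 6*c + 2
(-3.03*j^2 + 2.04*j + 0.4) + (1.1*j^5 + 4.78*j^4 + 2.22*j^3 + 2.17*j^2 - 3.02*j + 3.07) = 1.1*j^5 + 4.78*j^4 + 2.22*j^3 - 0.86*j^2 - 0.98*j + 3.47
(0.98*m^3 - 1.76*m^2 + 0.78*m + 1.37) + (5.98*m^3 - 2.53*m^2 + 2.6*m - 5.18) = 6.96*m^3 - 4.29*m^2 + 3.38*m - 3.81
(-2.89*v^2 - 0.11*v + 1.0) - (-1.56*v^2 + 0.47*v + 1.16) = -1.33*v^2 - 0.58*v - 0.16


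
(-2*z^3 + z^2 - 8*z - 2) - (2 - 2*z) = -2*z^3 + z^2 - 6*z - 4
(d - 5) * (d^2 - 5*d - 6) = d^3 - 10*d^2 + 19*d + 30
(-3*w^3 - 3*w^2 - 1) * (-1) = 3*w^3 + 3*w^2 + 1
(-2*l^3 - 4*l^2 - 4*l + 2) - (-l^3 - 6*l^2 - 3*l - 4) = -l^3 + 2*l^2 - l + 6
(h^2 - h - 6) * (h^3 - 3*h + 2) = h^5 - h^4 - 9*h^3 + 5*h^2 + 16*h - 12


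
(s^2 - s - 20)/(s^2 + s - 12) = (s - 5)/(s - 3)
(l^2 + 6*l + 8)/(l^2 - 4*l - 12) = (l + 4)/(l - 6)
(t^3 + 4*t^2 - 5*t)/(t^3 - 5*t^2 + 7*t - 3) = t*(t + 5)/(t^2 - 4*t + 3)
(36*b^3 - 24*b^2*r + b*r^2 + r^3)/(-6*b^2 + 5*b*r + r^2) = (6*b^2 - 5*b*r + r^2)/(-b + r)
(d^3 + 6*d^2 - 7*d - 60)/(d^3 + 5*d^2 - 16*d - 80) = (d - 3)/(d - 4)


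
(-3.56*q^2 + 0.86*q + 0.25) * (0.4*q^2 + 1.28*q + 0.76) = -1.424*q^4 - 4.2128*q^3 - 1.5048*q^2 + 0.9736*q + 0.19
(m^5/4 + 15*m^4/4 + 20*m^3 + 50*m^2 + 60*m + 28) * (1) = m^5/4 + 15*m^4/4 + 20*m^3 + 50*m^2 + 60*m + 28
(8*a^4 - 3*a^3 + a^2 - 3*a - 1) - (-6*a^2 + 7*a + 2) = 8*a^4 - 3*a^3 + 7*a^2 - 10*a - 3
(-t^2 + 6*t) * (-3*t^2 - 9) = 3*t^4 - 18*t^3 + 9*t^2 - 54*t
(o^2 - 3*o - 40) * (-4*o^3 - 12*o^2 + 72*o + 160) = -4*o^5 + 268*o^3 + 424*o^2 - 3360*o - 6400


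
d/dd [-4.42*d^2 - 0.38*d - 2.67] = -8.84*d - 0.38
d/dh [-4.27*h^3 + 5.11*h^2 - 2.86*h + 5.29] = -12.81*h^2 + 10.22*h - 2.86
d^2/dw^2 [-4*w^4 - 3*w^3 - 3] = 6*w*(-8*w - 3)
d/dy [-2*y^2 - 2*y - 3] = -4*y - 2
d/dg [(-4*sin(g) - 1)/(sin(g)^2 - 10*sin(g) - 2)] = 2*(sin(g) - cos(2*g))*cos(g)/(sin(g)^2 - 10*sin(g) - 2)^2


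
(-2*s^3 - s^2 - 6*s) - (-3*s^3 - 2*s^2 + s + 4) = s^3 + s^2 - 7*s - 4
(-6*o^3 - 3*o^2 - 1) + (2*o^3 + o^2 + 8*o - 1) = -4*o^3 - 2*o^2 + 8*o - 2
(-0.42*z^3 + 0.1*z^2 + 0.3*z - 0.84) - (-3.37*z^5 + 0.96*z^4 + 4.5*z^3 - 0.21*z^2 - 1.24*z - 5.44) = 3.37*z^5 - 0.96*z^4 - 4.92*z^3 + 0.31*z^2 + 1.54*z + 4.6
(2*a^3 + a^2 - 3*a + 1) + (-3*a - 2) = 2*a^3 + a^2 - 6*a - 1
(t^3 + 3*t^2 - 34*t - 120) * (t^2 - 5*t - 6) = t^5 - 2*t^4 - 55*t^3 + 32*t^2 + 804*t + 720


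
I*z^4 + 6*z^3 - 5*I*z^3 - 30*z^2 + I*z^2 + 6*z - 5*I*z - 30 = (z - 5)*(z - 6*I)*(z + I)*(I*z + 1)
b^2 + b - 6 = (b - 2)*(b + 3)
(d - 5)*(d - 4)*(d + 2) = d^3 - 7*d^2 + 2*d + 40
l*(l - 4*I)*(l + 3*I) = l^3 - I*l^2 + 12*l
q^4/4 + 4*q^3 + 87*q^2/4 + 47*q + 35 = (q/2 + 1)^2*(q + 5)*(q + 7)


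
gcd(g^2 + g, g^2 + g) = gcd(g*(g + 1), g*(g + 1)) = g^2 + g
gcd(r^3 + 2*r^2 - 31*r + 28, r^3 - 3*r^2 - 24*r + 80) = r - 4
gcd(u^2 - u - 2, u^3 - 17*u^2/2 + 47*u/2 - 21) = u - 2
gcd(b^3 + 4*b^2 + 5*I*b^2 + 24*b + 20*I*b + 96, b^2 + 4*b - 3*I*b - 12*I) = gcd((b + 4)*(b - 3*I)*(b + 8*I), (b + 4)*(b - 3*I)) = b^2 + b*(4 - 3*I) - 12*I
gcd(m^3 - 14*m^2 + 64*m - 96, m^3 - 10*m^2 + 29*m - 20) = m - 4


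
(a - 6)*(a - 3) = a^2 - 9*a + 18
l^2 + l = l*(l + 1)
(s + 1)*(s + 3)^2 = s^3 + 7*s^2 + 15*s + 9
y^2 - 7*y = y*(y - 7)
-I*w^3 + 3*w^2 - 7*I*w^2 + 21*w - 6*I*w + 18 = (w + 6)*(w + 3*I)*(-I*w - I)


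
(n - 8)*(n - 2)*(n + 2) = n^3 - 8*n^2 - 4*n + 32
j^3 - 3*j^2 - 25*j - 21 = (j - 7)*(j + 1)*(j + 3)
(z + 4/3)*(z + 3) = z^2 + 13*z/3 + 4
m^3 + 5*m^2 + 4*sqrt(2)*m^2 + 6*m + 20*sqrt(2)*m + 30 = (m + 5)*(m + sqrt(2))*(m + 3*sqrt(2))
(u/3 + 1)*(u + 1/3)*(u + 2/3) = u^3/3 + 4*u^2/3 + 29*u/27 + 2/9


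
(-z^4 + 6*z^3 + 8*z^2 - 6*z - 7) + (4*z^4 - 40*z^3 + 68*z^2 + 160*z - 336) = 3*z^4 - 34*z^3 + 76*z^2 + 154*z - 343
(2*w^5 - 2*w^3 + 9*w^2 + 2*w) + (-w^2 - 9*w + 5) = 2*w^5 - 2*w^3 + 8*w^2 - 7*w + 5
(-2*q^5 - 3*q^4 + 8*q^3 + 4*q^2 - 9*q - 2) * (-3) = 6*q^5 + 9*q^4 - 24*q^3 - 12*q^2 + 27*q + 6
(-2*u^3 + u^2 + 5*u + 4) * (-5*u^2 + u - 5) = 10*u^5 - 7*u^4 - 14*u^3 - 20*u^2 - 21*u - 20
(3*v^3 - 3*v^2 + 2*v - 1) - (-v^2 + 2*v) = 3*v^3 - 2*v^2 - 1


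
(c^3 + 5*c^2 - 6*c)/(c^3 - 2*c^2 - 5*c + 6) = c*(c + 6)/(c^2 - c - 6)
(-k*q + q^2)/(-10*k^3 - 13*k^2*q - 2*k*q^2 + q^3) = q*(k - q)/(10*k^3 + 13*k^2*q + 2*k*q^2 - q^3)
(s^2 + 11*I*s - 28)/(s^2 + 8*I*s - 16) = (s + 7*I)/(s + 4*I)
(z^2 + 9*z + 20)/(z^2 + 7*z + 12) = (z + 5)/(z + 3)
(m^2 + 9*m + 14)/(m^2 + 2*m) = (m + 7)/m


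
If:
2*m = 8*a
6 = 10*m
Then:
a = 3/20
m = 3/5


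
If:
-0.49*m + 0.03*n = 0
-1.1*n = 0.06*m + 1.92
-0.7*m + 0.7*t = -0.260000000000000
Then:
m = -0.11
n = -1.74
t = -0.48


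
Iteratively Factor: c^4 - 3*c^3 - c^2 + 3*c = (c + 1)*(c^3 - 4*c^2 + 3*c) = c*(c + 1)*(c^2 - 4*c + 3) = c*(c - 3)*(c + 1)*(c - 1)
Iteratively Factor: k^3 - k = (k + 1)*(k^2 - k) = k*(k + 1)*(k - 1)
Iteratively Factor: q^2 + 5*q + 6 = (q + 2)*(q + 3)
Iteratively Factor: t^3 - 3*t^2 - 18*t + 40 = (t + 4)*(t^2 - 7*t + 10) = (t - 5)*(t + 4)*(t - 2)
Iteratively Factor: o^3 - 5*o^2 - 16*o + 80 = (o + 4)*(o^2 - 9*o + 20) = (o - 4)*(o + 4)*(o - 5)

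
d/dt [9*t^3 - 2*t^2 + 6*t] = 27*t^2 - 4*t + 6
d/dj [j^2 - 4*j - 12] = 2*j - 4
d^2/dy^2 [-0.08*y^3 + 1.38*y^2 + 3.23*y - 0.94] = 2.76 - 0.48*y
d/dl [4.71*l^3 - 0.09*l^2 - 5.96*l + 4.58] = 14.13*l^2 - 0.18*l - 5.96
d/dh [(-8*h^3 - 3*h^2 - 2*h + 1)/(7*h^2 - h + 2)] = (-56*h^4 + 16*h^3 - 31*h^2 - 26*h - 3)/(49*h^4 - 14*h^3 + 29*h^2 - 4*h + 4)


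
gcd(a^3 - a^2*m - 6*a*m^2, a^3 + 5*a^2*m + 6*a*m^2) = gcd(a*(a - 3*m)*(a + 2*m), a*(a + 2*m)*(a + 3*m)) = a^2 + 2*a*m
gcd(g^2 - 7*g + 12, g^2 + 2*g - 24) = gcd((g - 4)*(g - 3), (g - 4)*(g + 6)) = g - 4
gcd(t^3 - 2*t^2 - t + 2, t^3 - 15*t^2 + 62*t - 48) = t - 1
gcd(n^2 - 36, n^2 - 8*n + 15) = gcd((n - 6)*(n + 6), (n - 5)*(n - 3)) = 1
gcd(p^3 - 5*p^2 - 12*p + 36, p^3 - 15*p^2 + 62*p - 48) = p - 6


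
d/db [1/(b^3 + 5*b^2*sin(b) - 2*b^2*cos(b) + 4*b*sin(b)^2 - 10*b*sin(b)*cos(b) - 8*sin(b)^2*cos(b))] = (-2*b^2*sin(b) - 5*b^2*cos(b) - 3*b^2 - 10*b*sin(b) - 4*b*sin(2*b) + 4*b*cos(b) + 10*b*cos(2*b) - 2*sin(b) + 5*sin(2*b) + 6*sin(3*b) + 2*cos(2*b) - 2)/((b + sin(b))^2*(b + 4*sin(b))^2*(b - 2*cos(b))^2)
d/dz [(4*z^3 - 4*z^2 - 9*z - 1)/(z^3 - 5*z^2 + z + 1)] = 2*(-8*z^4 + 13*z^3 - 17*z^2 - 9*z - 4)/(z^6 - 10*z^5 + 27*z^4 - 8*z^3 - 9*z^2 + 2*z + 1)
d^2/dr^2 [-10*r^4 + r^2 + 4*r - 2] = 2 - 120*r^2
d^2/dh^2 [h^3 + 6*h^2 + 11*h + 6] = 6*h + 12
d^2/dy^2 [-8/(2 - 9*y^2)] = 144*(27*y^2 + 2)/(9*y^2 - 2)^3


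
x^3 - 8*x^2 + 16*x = x*(x - 4)^2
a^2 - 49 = (a - 7)*(a + 7)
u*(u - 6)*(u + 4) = u^3 - 2*u^2 - 24*u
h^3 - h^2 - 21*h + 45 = (h - 3)^2*(h + 5)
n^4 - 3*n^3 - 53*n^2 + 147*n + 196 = (n - 7)*(n - 4)*(n + 1)*(n + 7)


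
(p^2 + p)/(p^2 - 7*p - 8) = p/(p - 8)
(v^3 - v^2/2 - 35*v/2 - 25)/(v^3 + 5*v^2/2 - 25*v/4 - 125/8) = 4*(v^2 - 3*v - 10)/(4*v^2 - 25)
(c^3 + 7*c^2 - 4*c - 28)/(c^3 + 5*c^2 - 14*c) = (c + 2)/c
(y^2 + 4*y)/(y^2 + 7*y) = (y + 4)/(y + 7)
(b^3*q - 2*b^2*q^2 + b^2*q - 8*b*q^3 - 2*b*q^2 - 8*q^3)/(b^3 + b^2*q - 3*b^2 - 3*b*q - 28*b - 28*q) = q*(-b^3 + 2*b^2*q - b^2 + 8*b*q^2 + 2*b*q + 8*q^2)/(-b^3 - b^2*q + 3*b^2 + 3*b*q + 28*b + 28*q)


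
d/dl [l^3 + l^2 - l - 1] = 3*l^2 + 2*l - 1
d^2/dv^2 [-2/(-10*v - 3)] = 400/(10*v + 3)^3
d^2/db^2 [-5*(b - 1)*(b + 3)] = -10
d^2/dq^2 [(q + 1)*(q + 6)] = 2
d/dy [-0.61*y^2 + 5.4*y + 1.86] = 5.4 - 1.22*y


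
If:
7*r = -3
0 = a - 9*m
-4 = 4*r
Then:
No Solution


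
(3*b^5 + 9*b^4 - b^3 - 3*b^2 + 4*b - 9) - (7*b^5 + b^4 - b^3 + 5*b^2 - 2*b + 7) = -4*b^5 + 8*b^4 - 8*b^2 + 6*b - 16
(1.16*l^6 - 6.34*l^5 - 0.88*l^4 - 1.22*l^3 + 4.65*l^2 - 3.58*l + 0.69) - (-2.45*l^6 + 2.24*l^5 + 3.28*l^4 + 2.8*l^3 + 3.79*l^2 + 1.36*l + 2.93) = 3.61*l^6 - 8.58*l^5 - 4.16*l^4 - 4.02*l^3 + 0.86*l^2 - 4.94*l - 2.24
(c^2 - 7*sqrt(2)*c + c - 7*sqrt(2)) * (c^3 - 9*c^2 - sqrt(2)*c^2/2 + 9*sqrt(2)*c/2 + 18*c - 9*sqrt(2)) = c^5 - 15*sqrt(2)*c^4/2 - 8*c^4 + 16*c^3 + 60*sqrt(2)*c^3 - 135*sqrt(2)*c^2/2 - 38*c^2 - 135*sqrt(2)*c + 63*c + 126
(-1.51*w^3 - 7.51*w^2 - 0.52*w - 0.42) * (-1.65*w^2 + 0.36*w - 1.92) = 2.4915*w^5 + 11.8479*w^4 + 1.0536*w^3 + 14.925*w^2 + 0.8472*w + 0.8064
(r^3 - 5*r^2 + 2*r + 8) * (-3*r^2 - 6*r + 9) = -3*r^5 + 9*r^4 + 33*r^3 - 81*r^2 - 30*r + 72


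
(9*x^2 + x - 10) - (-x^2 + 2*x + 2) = 10*x^2 - x - 12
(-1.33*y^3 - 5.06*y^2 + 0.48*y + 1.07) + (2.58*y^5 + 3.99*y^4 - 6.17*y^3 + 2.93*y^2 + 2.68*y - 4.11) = 2.58*y^5 + 3.99*y^4 - 7.5*y^3 - 2.13*y^2 + 3.16*y - 3.04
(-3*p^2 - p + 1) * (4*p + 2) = -12*p^3 - 10*p^2 + 2*p + 2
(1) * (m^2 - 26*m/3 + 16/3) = m^2 - 26*m/3 + 16/3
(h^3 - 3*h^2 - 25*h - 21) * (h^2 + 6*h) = h^5 + 3*h^4 - 43*h^3 - 171*h^2 - 126*h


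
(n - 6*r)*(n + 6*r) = n^2 - 36*r^2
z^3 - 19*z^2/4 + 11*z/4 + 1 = (z - 4)*(z - 1)*(z + 1/4)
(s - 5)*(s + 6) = s^2 + s - 30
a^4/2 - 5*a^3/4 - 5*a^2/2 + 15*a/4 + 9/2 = (a/2 + 1/2)*(a - 3)*(a - 2)*(a + 3/2)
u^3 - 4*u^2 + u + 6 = (u - 3)*(u - 2)*(u + 1)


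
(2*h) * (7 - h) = -2*h^2 + 14*h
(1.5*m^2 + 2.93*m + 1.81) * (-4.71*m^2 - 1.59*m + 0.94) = -7.065*m^4 - 16.1853*m^3 - 11.7738*m^2 - 0.1237*m + 1.7014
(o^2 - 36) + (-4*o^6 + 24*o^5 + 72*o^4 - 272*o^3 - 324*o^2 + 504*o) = -4*o^6 + 24*o^5 + 72*o^4 - 272*o^3 - 323*o^2 + 504*o - 36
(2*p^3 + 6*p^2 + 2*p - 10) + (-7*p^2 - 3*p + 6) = 2*p^3 - p^2 - p - 4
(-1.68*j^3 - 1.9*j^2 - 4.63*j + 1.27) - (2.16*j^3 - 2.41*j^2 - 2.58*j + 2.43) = -3.84*j^3 + 0.51*j^2 - 2.05*j - 1.16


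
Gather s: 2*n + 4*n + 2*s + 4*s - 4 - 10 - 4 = 6*n + 6*s - 18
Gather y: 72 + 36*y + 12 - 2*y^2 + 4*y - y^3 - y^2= -y^3 - 3*y^2 + 40*y + 84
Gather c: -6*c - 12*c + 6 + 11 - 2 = 15 - 18*c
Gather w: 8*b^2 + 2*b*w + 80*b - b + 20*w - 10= 8*b^2 + 79*b + w*(2*b + 20) - 10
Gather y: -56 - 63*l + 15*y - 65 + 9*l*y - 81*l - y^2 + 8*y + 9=-144*l - y^2 + y*(9*l + 23) - 112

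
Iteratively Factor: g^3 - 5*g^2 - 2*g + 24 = (g + 2)*(g^2 - 7*g + 12) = (g - 3)*(g + 2)*(g - 4)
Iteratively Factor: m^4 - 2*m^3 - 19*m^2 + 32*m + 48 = (m + 1)*(m^3 - 3*m^2 - 16*m + 48) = (m - 3)*(m + 1)*(m^2 - 16) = (m - 4)*(m - 3)*(m + 1)*(m + 4)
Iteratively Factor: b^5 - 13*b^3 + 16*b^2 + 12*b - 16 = (b - 2)*(b^4 + 2*b^3 - 9*b^2 - 2*b + 8) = (b - 2)*(b + 1)*(b^3 + b^2 - 10*b + 8) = (b - 2)*(b - 1)*(b + 1)*(b^2 + 2*b - 8) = (b - 2)^2*(b - 1)*(b + 1)*(b + 4)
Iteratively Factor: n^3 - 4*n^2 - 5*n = (n + 1)*(n^2 - 5*n) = n*(n + 1)*(n - 5)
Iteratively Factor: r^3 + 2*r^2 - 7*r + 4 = (r - 1)*(r^2 + 3*r - 4) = (r - 1)*(r + 4)*(r - 1)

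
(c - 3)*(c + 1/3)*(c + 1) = c^3 - 5*c^2/3 - 11*c/3 - 1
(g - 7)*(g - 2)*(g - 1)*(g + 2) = g^4 - 8*g^3 + 3*g^2 + 32*g - 28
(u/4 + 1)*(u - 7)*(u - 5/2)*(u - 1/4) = u^4/4 - 23*u^3/16 - 153*u^2/32 + 601*u/32 - 35/8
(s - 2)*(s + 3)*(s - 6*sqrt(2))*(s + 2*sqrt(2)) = s^4 - 4*sqrt(2)*s^3 + s^3 - 30*s^2 - 4*sqrt(2)*s^2 - 24*s + 24*sqrt(2)*s + 144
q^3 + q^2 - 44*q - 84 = (q - 7)*(q + 2)*(q + 6)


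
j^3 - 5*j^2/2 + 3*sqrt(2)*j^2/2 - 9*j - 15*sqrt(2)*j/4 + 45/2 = (j - 5/2)*(j - 3*sqrt(2)/2)*(j + 3*sqrt(2))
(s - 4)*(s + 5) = s^2 + s - 20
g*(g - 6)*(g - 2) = g^3 - 8*g^2 + 12*g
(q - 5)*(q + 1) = q^2 - 4*q - 5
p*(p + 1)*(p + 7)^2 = p^4 + 15*p^3 + 63*p^2 + 49*p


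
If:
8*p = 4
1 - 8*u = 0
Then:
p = 1/2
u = 1/8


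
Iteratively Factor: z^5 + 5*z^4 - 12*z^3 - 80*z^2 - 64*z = (z)*(z^4 + 5*z^3 - 12*z^2 - 80*z - 64) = z*(z + 4)*(z^3 + z^2 - 16*z - 16) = z*(z + 4)^2*(z^2 - 3*z - 4) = z*(z - 4)*(z + 4)^2*(z + 1)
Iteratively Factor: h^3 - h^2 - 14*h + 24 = (h - 2)*(h^2 + h - 12) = (h - 2)*(h + 4)*(h - 3)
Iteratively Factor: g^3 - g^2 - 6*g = (g - 3)*(g^2 + 2*g) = g*(g - 3)*(g + 2)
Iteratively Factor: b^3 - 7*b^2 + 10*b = (b)*(b^2 - 7*b + 10) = b*(b - 2)*(b - 5)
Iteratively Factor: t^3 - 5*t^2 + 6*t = (t - 2)*(t^2 - 3*t) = (t - 3)*(t - 2)*(t)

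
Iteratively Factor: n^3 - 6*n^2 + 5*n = (n - 1)*(n^2 - 5*n) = n*(n - 1)*(n - 5)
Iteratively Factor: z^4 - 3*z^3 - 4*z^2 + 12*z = (z - 3)*(z^3 - 4*z) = (z - 3)*(z + 2)*(z^2 - 2*z) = (z - 3)*(z - 2)*(z + 2)*(z)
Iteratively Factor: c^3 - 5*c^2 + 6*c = (c)*(c^2 - 5*c + 6) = c*(c - 2)*(c - 3)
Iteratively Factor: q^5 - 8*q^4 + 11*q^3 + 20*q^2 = (q)*(q^4 - 8*q^3 + 11*q^2 + 20*q) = q^2*(q^3 - 8*q^2 + 11*q + 20) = q^2*(q - 4)*(q^2 - 4*q - 5) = q^2*(q - 4)*(q + 1)*(q - 5)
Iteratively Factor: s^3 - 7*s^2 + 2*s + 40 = (s - 4)*(s^2 - 3*s - 10) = (s - 5)*(s - 4)*(s + 2)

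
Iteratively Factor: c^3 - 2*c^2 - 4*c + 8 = (c + 2)*(c^2 - 4*c + 4) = (c - 2)*(c + 2)*(c - 2)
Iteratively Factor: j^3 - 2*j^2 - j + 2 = (j + 1)*(j^2 - 3*j + 2) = (j - 1)*(j + 1)*(j - 2)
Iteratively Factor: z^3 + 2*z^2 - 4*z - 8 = (z - 2)*(z^2 + 4*z + 4) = (z - 2)*(z + 2)*(z + 2)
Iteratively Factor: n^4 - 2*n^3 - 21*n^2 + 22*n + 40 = (n + 1)*(n^3 - 3*n^2 - 18*n + 40) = (n - 5)*(n + 1)*(n^2 + 2*n - 8) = (n - 5)*(n + 1)*(n + 4)*(n - 2)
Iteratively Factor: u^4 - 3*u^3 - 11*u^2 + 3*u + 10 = (u - 5)*(u^3 + 2*u^2 - u - 2) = (u - 5)*(u + 1)*(u^2 + u - 2) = (u - 5)*(u - 1)*(u + 1)*(u + 2)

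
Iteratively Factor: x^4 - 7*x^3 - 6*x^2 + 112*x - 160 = (x + 4)*(x^3 - 11*x^2 + 38*x - 40) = (x - 4)*(x + 4)*(x^2 - 7*x + 10) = (x - 5)*(x - 4)*(x + 4)*(x - 2)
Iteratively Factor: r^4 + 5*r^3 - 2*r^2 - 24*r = (r - 2)*(r^3 + 7*r^2 + 12*r) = (r - 2)*(r + 4)*(r^2 + 3*r) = r*(r - 2)*(r + 4)*(r + 3)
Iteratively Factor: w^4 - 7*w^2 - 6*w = (w + 2)*(w^3 - 2*w^2 - 3*w) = (w - 3)*(w + 2)*(w^2 + w) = w*(w - 3)*(w + 2)*(w + 1)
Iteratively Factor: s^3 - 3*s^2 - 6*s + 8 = (s + 2)*(s^2 - 5*s + 4) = (s - 4)*(s + 2)*(s - 1)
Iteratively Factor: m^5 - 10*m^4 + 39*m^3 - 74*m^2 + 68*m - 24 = (m - 2)*(m^4 - 8*m^3 + 23*m^2 - 28*m + 12) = (m - 2)^2*(m^3 - 6*m^2 + 11*m - 6) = (m - 2)^2*(m - 1)*(m^2 - 5*m + 6) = (m - 3)*(m - 2)^2*(m - 1)*(m - 2)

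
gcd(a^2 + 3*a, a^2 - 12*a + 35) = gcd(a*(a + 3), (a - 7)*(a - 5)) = 1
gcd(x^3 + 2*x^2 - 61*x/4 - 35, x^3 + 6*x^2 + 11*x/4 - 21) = x + 7/2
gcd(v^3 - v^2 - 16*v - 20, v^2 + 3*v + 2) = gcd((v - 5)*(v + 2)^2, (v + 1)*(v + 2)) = v + 2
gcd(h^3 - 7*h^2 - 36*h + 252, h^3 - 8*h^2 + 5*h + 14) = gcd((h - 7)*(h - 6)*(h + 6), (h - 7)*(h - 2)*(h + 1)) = h - 7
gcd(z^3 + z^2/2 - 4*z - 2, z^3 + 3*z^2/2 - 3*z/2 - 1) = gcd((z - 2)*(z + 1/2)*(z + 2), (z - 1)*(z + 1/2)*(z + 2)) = z^2 + 5*z/2 + 1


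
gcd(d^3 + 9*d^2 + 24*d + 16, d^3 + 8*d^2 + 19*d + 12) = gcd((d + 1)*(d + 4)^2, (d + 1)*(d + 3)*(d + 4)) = d^2 + 5*d + 4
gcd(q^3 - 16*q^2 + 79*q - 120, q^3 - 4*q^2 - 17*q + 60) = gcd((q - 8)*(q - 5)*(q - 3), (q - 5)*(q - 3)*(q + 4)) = q^2 - 8*q + 15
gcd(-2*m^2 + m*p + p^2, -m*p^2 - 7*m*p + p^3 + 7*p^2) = -m + p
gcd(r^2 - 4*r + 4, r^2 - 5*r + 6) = r - 2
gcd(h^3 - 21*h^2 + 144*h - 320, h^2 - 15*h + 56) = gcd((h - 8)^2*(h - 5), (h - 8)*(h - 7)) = h - 8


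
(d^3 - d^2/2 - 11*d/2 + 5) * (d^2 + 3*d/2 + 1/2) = d^5 + d^4 - 23*d^3/4 - 7*d^2/2 + 19*d/4 + 5/2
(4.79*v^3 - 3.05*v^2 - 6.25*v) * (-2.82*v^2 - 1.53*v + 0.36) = -13.5078*v^5 + 1.2723*v^4 + 24.0159*v^3 + 8.4645*v^2 - 2.25*v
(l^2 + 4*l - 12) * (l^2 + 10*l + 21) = l^4 + 14*l^3 + 49*l^2 - 36*l - 252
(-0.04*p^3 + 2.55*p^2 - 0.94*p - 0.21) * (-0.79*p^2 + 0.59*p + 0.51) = 0.0316*p^5 - 2.0381*p^4 + 2.2267*p^3 + 0.9118*p^2 - 0.6033*p - 0.1071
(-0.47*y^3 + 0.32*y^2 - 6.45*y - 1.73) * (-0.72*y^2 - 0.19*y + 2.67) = 0.3384*y^5 - 0.1411*y^4 + 3.3283*y^3 + 3.3255*y^2 - 16.8928*y - 4.6191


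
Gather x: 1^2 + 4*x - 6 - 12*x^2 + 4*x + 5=-12*x^2 + 8*x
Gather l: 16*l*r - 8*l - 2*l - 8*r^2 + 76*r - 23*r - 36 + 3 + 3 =l*(16*r - 10) - 8*r^2 + 53*r - 30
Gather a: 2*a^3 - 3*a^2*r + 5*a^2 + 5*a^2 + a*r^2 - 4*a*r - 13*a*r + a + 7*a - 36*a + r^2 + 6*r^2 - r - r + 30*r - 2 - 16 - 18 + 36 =2*a^3 + a^2*(10 - 3*r) + a*(r^2 - 17*r - 28) + 7*r^2 + 28*r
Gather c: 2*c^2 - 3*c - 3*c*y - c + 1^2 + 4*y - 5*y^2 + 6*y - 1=2*c^2 + c*(-3*y - 4) - 5*y^2 + 10*y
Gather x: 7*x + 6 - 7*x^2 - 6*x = -7*x^2 + x + 6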